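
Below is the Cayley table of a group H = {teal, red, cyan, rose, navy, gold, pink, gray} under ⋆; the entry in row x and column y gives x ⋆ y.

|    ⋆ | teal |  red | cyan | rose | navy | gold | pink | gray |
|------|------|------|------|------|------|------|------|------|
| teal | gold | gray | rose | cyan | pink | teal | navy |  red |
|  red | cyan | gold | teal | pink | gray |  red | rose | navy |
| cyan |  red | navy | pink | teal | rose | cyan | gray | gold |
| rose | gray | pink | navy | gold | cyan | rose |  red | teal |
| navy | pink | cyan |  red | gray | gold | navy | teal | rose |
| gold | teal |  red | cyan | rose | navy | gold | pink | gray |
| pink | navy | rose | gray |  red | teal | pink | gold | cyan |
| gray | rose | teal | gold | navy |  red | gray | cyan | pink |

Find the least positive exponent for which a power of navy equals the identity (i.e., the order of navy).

2

The identity element is gold (its row matches the header).
navy^1 = navy
navy^2 = navy ⋆ navy = gold
The first power of navy equal to the identity is navy^2, so ord(navy) = 2.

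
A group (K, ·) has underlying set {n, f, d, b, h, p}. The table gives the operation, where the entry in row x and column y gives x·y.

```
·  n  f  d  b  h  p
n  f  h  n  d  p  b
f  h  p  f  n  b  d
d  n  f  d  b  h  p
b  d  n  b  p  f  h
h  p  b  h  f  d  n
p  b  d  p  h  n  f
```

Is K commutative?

Check whether the table is symmetric across its main diagonal.
Every entry (row x, col y) equals the entry (row y, col x), so K is abelian.

Yes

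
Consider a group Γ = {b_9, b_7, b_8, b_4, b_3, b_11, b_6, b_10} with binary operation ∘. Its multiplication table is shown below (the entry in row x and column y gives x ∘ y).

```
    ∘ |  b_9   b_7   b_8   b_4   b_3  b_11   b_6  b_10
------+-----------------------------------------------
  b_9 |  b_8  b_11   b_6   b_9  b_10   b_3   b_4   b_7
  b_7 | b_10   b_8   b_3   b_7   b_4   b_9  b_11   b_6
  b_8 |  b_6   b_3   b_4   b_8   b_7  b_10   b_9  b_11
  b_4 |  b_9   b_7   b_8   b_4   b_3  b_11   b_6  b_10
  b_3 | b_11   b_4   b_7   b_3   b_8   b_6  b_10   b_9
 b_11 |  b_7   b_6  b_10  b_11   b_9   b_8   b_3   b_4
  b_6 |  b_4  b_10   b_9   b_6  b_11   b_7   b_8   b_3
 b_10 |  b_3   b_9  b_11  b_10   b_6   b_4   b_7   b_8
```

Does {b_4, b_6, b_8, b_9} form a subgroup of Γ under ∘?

Yes

{b_4, b_6, b_8, b_9} contains the identity b_4.
Checking products: every product of two elements of {b_4, b_6, b_8, b_9} (read from the table) lies in {b_4, b_6, b_8, b_9}, so the set is closed.
In a finite group, a nonempty closed subset is a subgroup. So {b_4, b_6, b_8, b_9} ≤ Γ.
(Structurally, Γ here is isomorphic to the quaternion group Q_8.)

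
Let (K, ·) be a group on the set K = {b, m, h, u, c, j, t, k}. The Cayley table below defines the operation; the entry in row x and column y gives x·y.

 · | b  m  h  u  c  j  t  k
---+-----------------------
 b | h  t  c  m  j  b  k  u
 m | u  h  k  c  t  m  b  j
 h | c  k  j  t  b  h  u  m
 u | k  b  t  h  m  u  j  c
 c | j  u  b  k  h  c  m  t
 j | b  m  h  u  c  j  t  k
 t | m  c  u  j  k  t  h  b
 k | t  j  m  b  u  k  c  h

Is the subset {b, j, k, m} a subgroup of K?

m·m = h, which is not in {b, j, k, m}.
The subset is not closed under ·, so it is not a subgroup.
(Structurally, K here is isomorphic to the quaternion group Q_8.)

No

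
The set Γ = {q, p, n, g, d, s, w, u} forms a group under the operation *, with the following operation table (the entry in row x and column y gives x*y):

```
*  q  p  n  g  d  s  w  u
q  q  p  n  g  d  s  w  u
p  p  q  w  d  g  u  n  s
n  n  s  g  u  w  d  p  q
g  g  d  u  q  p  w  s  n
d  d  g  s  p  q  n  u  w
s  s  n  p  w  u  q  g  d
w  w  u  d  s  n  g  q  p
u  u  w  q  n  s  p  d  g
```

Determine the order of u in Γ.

The identity element is q (its row matches the header).
u^1 = u
u^2 = u*u = g
u^3 = g*u = n
u^4 = n*u = q
The first power of u equal to the identity is u^4, so ord(u) = 4.

4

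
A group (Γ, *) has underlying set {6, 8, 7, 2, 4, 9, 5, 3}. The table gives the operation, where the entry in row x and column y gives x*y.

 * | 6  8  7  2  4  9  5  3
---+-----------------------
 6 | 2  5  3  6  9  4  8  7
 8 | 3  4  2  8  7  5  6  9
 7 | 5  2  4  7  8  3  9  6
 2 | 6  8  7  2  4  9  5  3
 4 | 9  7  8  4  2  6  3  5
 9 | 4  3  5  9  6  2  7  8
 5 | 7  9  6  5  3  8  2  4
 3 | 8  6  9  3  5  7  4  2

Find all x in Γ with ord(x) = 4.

Identity is 2. Compute the order of each non-identity element by repeated multiplication:
  6: 6 → 2  (order 2)
  8: 8 → 4 → 7 → 2  (order 4)
  7: 7 → 4 → 8 → 2  (order 4)
  4: 4 → 2  (order 2)
  9: 9 → 2  (order 2)
  5: 5 → 2  (order 2)
  3: 3 → 2  (order 2)
Elements of order 4: {7, 8}.

{7, 8}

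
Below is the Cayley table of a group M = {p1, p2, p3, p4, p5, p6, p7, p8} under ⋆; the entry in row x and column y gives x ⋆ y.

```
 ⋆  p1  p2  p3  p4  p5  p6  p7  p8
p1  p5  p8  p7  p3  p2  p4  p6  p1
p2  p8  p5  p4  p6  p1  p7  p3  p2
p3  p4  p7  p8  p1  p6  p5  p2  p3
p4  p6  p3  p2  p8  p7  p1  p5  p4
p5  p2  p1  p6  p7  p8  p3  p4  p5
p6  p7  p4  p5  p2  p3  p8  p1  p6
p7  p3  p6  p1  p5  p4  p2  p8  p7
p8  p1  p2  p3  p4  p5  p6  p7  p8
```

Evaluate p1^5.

p1^1 = p1
p1^2 = p1 ⋆ p1 = p5
p1^3 = p5 ⋆ p1 = p2
p1^4 = p2 ⋆ p1 = p8
p1^5 = p8 ⋆ p1 = p1
(Structurally, M here is isomorphic to the dihedral group D_4.)

p1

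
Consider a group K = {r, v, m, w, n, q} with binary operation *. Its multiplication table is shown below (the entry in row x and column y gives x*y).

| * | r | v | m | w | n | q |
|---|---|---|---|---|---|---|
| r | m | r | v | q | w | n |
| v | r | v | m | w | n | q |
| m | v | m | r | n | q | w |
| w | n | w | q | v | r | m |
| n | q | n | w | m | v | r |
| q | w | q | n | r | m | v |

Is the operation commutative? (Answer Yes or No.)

No

r*n = w but n*r = q.
Since r and n do not commute, K is not abelian.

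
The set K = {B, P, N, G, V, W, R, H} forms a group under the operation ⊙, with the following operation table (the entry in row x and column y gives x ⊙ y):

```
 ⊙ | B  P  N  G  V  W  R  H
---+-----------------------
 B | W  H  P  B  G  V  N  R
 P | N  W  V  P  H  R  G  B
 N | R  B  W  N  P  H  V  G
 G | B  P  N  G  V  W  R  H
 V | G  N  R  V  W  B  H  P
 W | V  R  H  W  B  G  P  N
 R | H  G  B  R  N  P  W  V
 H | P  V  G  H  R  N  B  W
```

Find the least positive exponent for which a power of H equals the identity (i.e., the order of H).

4

The identity element is G (its row matches the header).
H^1 = H
H^2 = H ⊙ H = W
H^3 = W ⊙ H = N
H^4 = N ⊙ H = G
The first power of H equal to the identity is H^4, so ord(H) = 4.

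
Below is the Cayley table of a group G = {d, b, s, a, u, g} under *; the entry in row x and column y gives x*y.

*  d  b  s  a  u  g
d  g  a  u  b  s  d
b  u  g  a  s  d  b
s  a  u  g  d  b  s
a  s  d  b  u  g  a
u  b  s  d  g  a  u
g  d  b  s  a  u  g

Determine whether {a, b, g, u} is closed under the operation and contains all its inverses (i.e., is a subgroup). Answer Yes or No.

a*b = d, which is not in {a, b, g, u}.
The subset is not closed under *, so it is not a subgroup.

No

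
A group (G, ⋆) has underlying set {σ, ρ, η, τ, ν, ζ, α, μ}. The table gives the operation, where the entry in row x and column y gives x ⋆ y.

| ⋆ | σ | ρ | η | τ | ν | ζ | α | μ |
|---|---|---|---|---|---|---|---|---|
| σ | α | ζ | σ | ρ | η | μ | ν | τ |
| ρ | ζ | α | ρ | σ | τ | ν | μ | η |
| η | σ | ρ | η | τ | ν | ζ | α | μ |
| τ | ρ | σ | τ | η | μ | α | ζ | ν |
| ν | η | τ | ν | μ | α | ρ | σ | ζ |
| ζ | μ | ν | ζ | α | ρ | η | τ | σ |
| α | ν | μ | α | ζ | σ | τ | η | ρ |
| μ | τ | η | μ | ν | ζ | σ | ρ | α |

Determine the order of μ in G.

4

The identity element is η (its row matches the header).
μ^1 = μ
μ^2 = μ ⋆ μ = α
μ^3 = α ⋆ μ = ρ
μ^4 = ρ ⋆ μ = η
The first power of μ equal to the identity is μ^4, so ord(μ) = 4.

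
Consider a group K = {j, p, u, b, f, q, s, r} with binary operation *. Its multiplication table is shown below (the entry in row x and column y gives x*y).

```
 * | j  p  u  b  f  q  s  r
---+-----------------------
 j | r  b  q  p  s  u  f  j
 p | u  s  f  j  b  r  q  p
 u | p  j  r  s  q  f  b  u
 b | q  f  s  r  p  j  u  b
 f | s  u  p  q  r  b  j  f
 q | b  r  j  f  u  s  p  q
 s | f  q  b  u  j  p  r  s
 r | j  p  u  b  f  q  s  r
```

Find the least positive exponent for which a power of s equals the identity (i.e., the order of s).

2

The identity element is r (its row matches the header).
s^1 = s
s^2 = s*s = r
The first power of s equal to the identity is s^2, so ord(s) = 2.
(Structurally, K here is isomorphic to the dihedral group D_4.)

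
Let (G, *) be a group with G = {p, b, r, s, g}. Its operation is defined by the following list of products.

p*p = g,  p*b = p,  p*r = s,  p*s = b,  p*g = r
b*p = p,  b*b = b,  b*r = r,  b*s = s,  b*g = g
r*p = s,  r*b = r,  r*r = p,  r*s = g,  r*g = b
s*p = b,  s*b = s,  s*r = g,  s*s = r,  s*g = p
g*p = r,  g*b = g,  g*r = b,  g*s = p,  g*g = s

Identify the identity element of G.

b

The identity e satisfies e * x = x for all x, so its row in the table reproduces the column headers.
Row b reads: p, b, r, s, g — exactly the header order. So b is the identity.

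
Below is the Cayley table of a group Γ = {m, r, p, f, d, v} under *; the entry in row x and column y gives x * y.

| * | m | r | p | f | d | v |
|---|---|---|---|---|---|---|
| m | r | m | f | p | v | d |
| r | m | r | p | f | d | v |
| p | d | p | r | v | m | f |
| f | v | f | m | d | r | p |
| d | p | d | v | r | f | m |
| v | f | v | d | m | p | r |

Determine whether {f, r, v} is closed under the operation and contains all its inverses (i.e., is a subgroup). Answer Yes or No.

No

f * f = d, which is not in {f, r, v}.
The subset is not closed under *, so it is not a subgroup.
(Structurally, Γ here is isomorphic to the symmetric group S_3.)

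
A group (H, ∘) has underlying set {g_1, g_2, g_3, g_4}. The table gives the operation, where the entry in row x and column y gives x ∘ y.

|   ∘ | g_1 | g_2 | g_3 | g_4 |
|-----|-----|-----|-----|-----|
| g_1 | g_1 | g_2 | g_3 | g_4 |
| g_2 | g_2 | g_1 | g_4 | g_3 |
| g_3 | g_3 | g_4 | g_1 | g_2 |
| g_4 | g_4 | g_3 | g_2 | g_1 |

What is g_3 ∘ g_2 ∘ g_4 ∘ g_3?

g_3 ∘ g_2 = g_4
g_4 ∘ g_4 = g_1
g_1 ∘ g_3 = g_3

g_3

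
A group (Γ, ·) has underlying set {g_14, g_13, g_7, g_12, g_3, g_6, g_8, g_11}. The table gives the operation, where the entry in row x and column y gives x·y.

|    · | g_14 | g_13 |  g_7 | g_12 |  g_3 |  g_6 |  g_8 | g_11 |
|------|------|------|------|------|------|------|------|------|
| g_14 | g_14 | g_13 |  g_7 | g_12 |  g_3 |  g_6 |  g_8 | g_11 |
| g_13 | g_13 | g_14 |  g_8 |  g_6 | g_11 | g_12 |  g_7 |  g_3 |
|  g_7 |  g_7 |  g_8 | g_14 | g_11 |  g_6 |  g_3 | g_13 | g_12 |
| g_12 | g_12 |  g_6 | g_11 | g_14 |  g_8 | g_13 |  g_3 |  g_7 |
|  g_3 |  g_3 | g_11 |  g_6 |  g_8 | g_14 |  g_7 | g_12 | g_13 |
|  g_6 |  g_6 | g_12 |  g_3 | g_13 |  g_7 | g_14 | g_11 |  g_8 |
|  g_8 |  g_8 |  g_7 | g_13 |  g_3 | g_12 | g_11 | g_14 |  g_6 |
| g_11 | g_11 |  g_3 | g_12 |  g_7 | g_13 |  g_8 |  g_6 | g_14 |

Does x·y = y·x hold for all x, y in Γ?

Yes

Check whether the table is symmetric across its main diagonal.
Every entry (row x, col y) equals the entry (row y, col x), so Γ is abelian.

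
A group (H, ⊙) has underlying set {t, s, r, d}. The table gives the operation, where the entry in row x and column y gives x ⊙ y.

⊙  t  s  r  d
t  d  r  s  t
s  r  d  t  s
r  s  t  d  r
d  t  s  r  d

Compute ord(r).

The identity element is d (its row matches the header).
r^1 = r
r^2 = r ⊙ r = d
The first power of r equal to the identity is r^2, so ord(r) = 2.

2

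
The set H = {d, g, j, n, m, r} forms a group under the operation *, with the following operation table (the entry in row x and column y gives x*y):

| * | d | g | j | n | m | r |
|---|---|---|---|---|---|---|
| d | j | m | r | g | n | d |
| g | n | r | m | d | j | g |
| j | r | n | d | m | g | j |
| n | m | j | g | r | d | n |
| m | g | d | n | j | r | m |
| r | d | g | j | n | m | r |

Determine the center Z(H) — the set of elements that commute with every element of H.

An element z is central iff its row equals its column in the table.
For n: n*d = m ≠ g = d*n, so n ∉ Z.
Checking each element this way leaves Z(H) = {r}.
(Structurally, H here is isomorphic to the symmetric group S_3.)

{r}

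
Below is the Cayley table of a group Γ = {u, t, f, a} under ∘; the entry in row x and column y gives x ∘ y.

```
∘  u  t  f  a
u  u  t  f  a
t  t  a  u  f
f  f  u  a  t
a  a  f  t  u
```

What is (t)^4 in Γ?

u

t^1 = t
t^2 = t ∘ t = a
t^3 = a ∘ t = f
t^4 = f ∘ t = u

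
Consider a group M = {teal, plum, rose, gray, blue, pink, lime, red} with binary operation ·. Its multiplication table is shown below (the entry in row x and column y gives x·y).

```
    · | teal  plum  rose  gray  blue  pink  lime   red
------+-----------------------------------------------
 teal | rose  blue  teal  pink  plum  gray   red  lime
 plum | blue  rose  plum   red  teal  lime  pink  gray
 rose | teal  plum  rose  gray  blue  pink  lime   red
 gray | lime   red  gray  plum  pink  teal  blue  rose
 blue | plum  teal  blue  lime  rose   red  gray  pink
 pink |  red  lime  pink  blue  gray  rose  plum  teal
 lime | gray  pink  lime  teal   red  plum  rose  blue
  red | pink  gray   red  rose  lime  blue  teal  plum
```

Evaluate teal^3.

teal

teal^1 = teal
teal^2 = teal·teal = rose
teal^3 = rose·teal = teal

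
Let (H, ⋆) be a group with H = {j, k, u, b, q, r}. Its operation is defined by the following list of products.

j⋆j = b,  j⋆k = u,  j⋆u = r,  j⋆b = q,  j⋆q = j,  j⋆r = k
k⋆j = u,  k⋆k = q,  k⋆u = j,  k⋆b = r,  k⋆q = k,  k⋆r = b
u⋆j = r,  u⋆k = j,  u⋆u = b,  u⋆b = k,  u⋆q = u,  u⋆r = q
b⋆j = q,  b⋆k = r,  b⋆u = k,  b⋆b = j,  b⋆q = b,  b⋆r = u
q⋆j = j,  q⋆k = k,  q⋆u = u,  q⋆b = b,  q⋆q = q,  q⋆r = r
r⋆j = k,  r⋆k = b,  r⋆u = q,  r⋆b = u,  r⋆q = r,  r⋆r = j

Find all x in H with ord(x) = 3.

{b, j}

Identity is q. Compute the order of each non-identity element by repeated multiplication:
  j: j → b → q  (order 3)
  k: k → q  (order 2)
  u: u → b → k → j → r → q  (order 6)
  b: b → j → q  (order 3)
  r: r → j → k → b → u → q  (order 6)
Elements of order 3: {b, j}.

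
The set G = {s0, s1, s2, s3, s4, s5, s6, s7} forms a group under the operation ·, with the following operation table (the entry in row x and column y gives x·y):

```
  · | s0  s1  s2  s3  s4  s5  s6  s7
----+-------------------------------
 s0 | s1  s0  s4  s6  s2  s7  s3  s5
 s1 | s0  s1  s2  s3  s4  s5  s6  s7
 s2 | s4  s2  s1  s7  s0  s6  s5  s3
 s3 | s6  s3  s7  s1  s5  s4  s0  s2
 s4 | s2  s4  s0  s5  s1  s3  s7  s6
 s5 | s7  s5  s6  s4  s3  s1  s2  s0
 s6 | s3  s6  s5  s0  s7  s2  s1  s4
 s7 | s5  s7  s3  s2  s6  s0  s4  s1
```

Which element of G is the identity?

s1

The identity e satisfies e·x = x for all x, so its row in the table reproduces the column headers.
Row s1 reads: s0, s1, s2, s3, s4, s5, s6, s7 — exactly the header order. So s1 is the identity.
(Structurally, G here is isomorphic to the elementary abelian group (Z_2)^3.)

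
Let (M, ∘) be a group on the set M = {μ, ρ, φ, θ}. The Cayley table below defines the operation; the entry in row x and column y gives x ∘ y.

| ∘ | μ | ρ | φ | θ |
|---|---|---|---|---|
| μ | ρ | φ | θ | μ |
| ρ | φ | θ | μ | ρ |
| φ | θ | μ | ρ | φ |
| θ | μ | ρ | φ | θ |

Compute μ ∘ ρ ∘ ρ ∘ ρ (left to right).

φ

μ ∘ ρ = φ
φ ∘ ρ = μ
μ ∘ ρ = φ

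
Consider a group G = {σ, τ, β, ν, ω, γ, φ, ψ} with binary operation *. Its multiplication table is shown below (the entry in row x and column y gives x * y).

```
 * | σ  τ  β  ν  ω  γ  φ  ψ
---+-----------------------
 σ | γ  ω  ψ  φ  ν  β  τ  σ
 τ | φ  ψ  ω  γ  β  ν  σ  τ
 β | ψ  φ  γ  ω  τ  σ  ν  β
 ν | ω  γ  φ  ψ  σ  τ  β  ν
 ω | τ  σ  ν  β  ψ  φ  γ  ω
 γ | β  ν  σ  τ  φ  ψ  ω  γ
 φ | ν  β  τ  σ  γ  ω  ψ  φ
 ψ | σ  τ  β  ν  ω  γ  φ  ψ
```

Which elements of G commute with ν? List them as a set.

{γ, ν, τ, ψ}

Compare row ν with column ν entry by entry.
γ * ν = τ = ν * γ, so γ commutes with ν.
ω * ν = β but ν * ω = σ, so ω does not.
Collecting the elements that commute with ν: C(ν) = {γ, ν, τ, ψ}.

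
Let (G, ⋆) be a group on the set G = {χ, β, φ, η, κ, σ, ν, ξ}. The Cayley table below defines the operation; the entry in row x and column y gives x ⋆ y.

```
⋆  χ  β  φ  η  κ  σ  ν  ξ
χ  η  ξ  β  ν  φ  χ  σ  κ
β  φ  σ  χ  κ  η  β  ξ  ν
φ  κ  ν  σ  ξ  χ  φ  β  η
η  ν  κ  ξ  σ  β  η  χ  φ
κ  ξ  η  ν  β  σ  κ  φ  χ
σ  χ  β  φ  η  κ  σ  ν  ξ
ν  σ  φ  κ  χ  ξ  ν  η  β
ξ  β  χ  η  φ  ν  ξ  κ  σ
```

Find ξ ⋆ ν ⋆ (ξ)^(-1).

The identity is σ. In row ξ, the entry σ sits in column ξ, so ξ^(-1) = ξ.
ξ ⋆ ν = κ
κ ⋆ ξ = χ

χ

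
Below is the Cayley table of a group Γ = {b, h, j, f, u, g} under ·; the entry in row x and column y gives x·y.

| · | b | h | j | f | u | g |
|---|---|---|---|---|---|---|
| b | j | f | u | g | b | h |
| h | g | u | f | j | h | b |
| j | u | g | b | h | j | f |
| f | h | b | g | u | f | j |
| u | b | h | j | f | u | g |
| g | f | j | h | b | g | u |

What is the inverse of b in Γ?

First locate the identity: row u matches the header, so u is the identity.
Scan row b for u: b·j = u. Hence b^(-1) = j.

j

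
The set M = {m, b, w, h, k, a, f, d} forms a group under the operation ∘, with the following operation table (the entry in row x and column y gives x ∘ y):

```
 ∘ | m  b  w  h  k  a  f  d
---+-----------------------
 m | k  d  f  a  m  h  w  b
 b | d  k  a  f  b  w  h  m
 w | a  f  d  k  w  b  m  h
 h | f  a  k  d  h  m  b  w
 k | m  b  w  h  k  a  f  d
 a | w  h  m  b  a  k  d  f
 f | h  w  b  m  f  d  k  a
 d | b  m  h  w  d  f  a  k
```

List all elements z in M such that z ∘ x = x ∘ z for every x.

{d, k}

An element z is central iff its row equals its column in the table.
For b: b ∘ w = a ≠ f = w ∘ b, so b ∉ Z.
Checking each element this way leaves Z(M) = {d, k}.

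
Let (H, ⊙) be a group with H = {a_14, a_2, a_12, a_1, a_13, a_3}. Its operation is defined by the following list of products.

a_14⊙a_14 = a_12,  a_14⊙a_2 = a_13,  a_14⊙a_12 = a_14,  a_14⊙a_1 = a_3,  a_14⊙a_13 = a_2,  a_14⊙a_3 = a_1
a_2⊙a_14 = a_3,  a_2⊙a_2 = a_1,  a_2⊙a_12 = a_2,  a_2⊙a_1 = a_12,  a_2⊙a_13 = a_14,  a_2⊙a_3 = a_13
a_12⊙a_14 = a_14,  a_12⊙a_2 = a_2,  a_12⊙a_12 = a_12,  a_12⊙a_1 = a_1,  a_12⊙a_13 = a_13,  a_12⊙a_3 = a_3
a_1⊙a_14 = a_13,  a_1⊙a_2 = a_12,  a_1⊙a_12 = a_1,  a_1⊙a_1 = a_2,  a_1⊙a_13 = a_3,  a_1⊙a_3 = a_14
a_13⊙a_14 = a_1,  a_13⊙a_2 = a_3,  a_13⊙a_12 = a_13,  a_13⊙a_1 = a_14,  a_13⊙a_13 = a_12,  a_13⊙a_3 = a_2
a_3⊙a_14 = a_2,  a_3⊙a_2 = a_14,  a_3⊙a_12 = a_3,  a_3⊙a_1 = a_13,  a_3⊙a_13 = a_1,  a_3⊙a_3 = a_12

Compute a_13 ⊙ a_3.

a_2

Read row a_13, column a_3: a_13 ⊙ a_3 = a_2.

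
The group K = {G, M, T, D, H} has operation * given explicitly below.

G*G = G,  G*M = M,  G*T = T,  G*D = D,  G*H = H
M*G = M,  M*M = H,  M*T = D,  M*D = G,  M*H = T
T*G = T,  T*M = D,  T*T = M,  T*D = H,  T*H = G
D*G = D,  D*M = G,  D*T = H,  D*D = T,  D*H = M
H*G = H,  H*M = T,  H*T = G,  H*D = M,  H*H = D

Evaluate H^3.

H^1 = H
H^2 = H*H = D
H^3 = D*H = M

M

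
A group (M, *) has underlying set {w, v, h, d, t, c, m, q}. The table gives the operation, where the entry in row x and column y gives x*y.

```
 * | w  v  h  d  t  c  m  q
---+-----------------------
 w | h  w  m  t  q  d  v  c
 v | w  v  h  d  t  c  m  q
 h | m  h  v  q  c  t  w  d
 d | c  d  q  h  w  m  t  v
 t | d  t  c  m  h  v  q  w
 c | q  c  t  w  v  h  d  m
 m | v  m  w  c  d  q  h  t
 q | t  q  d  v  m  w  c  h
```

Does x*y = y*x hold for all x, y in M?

No

q*t = m but t*q = w.
Since q and t do not commute, M is not abelian.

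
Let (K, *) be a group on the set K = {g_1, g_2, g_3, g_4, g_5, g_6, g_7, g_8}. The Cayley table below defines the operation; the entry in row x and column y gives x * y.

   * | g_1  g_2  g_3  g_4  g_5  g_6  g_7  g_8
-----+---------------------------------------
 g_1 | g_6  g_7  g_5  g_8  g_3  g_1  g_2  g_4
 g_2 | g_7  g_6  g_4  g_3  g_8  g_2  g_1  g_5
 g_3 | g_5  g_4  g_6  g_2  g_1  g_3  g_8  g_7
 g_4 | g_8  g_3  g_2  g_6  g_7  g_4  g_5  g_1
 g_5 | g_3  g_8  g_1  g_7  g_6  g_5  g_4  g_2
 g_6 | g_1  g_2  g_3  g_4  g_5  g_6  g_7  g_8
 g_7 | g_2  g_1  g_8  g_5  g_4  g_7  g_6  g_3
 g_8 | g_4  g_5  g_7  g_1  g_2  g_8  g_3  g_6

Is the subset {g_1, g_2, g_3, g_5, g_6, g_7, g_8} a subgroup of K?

g_8 * g_1 = g_4, which is not in {g_1, g_2, g_3, g_5, g_6, g_7, g_8}.
The subset is not closed under *, so it is not a subgroup.

No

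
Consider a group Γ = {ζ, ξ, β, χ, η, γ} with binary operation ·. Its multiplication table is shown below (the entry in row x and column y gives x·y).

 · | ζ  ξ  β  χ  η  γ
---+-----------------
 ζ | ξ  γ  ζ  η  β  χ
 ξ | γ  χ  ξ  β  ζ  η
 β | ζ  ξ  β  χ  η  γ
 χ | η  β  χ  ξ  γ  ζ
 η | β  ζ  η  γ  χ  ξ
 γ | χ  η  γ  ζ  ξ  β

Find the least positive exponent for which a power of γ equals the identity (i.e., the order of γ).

2

The identity element is β (its row matches the header).
γ^1 = γ
γ^2 = γ·γ = β
The first power of γ equal to the identity is γ^2, so ord(γ) = 2.
(Structurally, Γ here is isomorphic to the cyclic group Z_6.)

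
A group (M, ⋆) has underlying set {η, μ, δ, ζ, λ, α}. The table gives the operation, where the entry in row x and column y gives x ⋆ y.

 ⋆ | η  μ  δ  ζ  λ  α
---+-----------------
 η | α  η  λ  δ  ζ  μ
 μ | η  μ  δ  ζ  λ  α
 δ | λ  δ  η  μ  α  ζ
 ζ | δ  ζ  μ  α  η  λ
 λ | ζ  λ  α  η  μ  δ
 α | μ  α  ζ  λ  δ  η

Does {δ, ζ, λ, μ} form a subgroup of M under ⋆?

ζ ⋆ ζ = α, which is not in {δ, ζ, λ, μ}.
The subset is not closed under ⋆, so it is not a subgroup.

No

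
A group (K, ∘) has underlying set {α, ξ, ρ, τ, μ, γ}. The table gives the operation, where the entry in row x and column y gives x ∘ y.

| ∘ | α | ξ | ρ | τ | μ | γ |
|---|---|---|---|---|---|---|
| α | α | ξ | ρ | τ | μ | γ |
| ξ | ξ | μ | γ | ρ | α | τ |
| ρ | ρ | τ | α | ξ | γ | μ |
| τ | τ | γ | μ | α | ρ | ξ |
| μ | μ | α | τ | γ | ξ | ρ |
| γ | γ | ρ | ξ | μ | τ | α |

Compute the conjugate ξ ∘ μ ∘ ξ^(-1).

The identity is α. In row ξ, the entry α sits in column μ, so ξ^(-1) = μ.
ξ ∘ μ = α
α ∘ μ = μ

μ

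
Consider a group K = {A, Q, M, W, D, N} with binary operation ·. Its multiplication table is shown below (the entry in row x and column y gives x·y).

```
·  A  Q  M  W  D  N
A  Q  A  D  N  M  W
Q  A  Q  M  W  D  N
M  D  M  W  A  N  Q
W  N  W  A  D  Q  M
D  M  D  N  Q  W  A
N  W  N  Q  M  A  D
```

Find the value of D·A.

Read row D, column A: D·A = M.

M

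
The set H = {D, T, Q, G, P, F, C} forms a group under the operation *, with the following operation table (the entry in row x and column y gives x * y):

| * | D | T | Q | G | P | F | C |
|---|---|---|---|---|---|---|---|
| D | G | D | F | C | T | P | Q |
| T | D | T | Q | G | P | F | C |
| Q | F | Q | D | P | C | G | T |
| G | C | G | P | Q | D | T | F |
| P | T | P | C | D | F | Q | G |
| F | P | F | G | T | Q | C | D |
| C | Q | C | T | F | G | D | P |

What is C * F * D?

C * F = D
D * D = G

G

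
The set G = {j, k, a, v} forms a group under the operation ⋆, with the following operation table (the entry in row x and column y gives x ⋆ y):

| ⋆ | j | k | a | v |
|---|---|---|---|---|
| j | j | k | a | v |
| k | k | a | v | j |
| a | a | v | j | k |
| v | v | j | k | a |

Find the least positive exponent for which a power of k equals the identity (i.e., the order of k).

4

The identity element is j (its row matches the header).
k^1 = k
k^2 = k ⋆ k = a
k^3 = a ⋆ k = v
k^4 = v ⋆ k = j
The first power of k equal to the identity is k^4, so ord(k) = 4.
(Structurally, G here is isomorphic to the cyclic group Z_4.)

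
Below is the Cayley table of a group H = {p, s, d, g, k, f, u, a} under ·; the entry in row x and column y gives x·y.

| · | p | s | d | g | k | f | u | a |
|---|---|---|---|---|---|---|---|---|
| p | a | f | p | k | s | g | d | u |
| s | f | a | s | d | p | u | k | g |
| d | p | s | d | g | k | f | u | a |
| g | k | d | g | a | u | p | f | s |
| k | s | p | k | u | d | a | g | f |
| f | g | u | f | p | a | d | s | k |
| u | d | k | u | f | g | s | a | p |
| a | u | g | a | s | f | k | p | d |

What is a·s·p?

a·s = g
g·p = k

k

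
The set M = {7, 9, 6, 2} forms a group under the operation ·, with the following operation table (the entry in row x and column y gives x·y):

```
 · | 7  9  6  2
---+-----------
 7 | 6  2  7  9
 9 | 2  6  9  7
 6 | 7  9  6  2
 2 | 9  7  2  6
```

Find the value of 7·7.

6

Read row 7, column 7: 7·7 = 6.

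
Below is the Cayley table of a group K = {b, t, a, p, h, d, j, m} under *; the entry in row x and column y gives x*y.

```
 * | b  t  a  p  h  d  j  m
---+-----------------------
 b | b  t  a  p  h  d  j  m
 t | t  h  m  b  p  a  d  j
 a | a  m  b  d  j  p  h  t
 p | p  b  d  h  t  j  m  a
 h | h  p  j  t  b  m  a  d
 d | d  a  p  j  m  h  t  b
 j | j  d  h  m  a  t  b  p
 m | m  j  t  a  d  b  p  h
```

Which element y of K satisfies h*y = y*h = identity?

First locate the identity: row b matches the header, so b is the identity.
Scan row h for b: h*h = b. Hence h^(-1) = h.

h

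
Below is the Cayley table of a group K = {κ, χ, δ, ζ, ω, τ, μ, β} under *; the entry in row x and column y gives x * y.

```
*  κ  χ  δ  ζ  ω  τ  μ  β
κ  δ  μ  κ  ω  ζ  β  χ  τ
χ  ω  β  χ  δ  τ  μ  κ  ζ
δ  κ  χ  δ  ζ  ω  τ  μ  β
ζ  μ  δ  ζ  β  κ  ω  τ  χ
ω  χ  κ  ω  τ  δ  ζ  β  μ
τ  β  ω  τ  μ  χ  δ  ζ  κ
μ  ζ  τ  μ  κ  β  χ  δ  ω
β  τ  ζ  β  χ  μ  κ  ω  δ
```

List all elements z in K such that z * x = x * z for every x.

{β, δ}

An element z is central iff its row equals its column in the table.
For ζ: ζ * τ = ω ≠ μ = τ * ζ, so ζ ∉ Z.
Checking each element this way leaves Z(K) = {β, δ}.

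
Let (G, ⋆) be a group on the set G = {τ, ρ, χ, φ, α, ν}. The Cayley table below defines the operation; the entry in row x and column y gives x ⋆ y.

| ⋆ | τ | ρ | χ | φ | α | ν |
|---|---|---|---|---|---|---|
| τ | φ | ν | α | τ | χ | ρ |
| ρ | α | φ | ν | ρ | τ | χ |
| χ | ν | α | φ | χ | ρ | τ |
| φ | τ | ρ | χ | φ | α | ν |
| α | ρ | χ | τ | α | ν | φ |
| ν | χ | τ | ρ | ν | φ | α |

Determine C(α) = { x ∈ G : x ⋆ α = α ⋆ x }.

{α, ν, φ}

Compare row α with column α entry by entry.
ν ⋆ α = φ = α ⋆ ν, so ν commutes with α.
ρ ⋆ α = τ but α ⋆ ρ = χ, so ρ does not.
Collecting the elements that commute with α: C(α) = {α, ν, φ}.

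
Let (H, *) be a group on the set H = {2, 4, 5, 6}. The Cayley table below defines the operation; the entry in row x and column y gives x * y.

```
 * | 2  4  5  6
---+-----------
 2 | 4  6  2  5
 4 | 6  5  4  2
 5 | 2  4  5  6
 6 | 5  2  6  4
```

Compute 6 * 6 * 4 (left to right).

6 * 6 = 4
4 * 4 = 5

5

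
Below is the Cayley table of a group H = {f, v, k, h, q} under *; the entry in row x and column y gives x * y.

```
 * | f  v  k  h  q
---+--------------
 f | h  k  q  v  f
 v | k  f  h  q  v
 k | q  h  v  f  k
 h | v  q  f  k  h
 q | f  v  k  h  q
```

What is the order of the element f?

The identity element is q (its row matches the header).
f^1 = f
f^2 = f * f = h
f^3 = h * f = v
f^4 = v * f = k
f^5 = k * f = q
The first power of f equal to the identity is f^5, so ord(f) = 5.

5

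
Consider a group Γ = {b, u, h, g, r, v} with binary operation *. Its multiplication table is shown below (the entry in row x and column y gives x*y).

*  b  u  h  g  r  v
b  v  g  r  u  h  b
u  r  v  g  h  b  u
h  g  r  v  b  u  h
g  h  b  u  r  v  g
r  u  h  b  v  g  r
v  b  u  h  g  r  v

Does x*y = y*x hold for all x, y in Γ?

r*b = u but b*r = h.
Since r and b do not commute, Γ is not abelian.

No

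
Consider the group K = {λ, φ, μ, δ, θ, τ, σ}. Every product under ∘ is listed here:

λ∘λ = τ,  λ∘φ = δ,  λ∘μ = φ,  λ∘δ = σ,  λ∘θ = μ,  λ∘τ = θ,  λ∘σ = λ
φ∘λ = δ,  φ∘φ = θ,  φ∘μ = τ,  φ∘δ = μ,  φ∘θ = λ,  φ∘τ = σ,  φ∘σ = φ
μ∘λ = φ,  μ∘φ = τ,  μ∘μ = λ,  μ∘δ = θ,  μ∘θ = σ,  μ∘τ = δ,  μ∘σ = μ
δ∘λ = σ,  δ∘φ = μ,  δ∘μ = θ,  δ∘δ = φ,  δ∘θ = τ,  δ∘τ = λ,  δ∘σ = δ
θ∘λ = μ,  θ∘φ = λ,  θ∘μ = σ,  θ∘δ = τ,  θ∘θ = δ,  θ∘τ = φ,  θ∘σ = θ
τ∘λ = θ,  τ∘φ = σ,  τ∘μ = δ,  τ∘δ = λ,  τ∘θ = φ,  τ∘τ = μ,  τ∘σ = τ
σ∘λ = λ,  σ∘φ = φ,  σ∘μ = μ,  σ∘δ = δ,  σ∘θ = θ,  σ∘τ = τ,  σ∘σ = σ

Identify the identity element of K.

σ

The identity e satisfies e ∘ x = x for all x, so its row in the table reproduces the column headers.
Row σ reads: λ, φ, μ, δ, θ, τ, σ — exactly the header order. So σ is the identity.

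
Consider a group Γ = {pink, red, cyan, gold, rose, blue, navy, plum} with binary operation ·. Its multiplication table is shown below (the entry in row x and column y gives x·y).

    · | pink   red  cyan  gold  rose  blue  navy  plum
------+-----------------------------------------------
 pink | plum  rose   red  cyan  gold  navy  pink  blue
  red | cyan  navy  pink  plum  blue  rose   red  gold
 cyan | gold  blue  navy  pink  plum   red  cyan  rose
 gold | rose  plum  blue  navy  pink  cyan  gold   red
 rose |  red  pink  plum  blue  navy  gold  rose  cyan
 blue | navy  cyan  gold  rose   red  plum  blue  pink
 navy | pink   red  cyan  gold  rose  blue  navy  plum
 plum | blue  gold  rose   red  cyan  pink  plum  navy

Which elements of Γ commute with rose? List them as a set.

Compare row rose with column rose entry by entry.
plum·rose = cyan = rose·plum, so plum commutes with rose.
gold·rose = pink but rose·gold = blue, so gold does not.
Collecting the elements that commute with rose: C(rose) = {cyan, navy, plum, rose}.

{cyan, navy, plum, rose}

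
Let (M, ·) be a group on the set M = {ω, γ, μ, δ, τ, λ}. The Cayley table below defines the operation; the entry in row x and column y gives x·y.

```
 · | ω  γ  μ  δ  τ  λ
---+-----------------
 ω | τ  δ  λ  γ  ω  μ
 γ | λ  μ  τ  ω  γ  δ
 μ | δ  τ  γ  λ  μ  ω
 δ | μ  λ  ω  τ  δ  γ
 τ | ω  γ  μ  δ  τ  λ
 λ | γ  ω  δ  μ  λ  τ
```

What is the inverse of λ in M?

First locate the identity: row τ matches the header, so τ is the identity.
Scan row λ for τ: λ·λ = τ. Hence λ^(-1) = λ.

λ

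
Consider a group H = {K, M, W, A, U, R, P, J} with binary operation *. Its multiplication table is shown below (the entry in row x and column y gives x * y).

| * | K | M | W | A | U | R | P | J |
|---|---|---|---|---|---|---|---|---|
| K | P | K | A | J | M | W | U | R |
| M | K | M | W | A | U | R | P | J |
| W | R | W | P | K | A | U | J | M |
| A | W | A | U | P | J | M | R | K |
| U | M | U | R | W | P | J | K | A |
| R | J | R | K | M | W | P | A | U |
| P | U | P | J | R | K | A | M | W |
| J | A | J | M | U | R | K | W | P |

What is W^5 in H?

W

W^1 = W
W^2 = W * W = P
W^3 = P * W = J
W^4 = J * W = M
W^5 = M * W = W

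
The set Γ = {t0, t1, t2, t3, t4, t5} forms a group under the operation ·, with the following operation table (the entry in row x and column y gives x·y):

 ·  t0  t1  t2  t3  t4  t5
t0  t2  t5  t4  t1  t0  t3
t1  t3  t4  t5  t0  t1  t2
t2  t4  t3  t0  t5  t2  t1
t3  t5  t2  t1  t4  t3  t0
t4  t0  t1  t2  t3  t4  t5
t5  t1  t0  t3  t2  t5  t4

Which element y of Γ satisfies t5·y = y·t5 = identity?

t5

First locate the identity: row t4 matches the header, so t4 is the identity.
Scan row t5 for t4: t5·t5 = t4. Hence t5^(-1) = t5.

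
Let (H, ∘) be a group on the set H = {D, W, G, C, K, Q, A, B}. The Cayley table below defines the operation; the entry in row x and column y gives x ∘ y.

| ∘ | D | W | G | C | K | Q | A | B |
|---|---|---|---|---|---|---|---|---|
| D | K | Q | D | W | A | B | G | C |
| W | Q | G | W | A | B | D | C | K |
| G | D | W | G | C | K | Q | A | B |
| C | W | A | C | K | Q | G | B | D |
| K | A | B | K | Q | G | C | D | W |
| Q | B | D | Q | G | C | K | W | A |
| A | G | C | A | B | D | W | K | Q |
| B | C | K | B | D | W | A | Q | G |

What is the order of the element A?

4

The identity element is G (its row matches the header).
A^1 = A
A^2 = A ∘ A = K
A^3 = K ∘ A = D
A^4 = D ∘ A = G
The first power of A equal to the identity is A^4, so ord(A) = 4.
(Structurally, H here is isomorphic to Z_2 x Z_4.)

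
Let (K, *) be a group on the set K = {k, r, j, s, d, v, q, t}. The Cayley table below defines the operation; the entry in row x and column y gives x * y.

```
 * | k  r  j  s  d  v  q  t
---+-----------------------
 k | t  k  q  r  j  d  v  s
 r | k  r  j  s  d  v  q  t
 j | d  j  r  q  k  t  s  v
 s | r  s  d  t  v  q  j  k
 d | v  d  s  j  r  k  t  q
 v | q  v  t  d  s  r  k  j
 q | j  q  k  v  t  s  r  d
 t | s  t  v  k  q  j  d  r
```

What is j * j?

Read row j, column j: j * j = r.

r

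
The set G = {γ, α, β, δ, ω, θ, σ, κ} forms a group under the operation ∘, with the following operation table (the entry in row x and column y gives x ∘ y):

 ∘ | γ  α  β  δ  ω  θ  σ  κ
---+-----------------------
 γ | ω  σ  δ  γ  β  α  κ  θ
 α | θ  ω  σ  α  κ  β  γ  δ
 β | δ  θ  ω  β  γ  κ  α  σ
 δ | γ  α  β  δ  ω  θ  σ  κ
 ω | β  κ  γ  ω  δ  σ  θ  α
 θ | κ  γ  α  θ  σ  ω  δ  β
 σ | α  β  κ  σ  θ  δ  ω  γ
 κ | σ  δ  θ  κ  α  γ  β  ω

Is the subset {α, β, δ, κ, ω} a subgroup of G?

ω ∘ β = γ, which is not in {α, β, δ, κ, ω}.
The subset is not closed under ∘, so it is not a subgroup.

No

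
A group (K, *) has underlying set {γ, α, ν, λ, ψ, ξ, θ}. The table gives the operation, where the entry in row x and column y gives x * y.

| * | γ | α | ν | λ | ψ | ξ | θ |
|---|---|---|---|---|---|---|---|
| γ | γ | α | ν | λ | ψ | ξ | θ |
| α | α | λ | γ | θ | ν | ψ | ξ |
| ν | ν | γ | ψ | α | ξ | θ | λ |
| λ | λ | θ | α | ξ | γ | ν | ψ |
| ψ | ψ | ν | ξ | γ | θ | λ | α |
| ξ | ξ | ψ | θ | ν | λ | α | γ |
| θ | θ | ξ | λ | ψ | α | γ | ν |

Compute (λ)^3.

ν

λ^1 = λ
λ^2 = λ * λ = ξ
λ^3 = ξ * λ = ν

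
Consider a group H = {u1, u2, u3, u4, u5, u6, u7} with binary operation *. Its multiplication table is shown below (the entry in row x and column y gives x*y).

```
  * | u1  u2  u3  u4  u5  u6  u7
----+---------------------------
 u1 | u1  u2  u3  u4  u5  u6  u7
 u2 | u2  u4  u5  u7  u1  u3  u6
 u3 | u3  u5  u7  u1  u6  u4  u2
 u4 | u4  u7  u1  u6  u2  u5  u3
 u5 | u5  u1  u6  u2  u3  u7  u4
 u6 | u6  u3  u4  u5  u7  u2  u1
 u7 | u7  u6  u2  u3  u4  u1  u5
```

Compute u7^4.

u7^1 = u7
u7^2 = u7*u7 = u5
u7^3 = u5*u7 = u4
u7^4 = u4*u7 = u3
(Structurally, H here is isomorphic to the cyclic group Z_7.)

u3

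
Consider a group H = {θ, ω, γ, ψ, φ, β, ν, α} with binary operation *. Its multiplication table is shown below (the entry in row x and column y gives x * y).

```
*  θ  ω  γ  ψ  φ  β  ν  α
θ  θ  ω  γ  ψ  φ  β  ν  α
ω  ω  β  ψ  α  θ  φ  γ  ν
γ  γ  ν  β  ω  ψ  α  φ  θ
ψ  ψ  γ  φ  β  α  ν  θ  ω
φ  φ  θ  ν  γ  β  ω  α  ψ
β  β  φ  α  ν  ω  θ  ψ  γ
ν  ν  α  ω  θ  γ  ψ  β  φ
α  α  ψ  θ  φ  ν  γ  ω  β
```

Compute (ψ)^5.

ψ^1 = ψ
ψ^2 = ψ * ψ = β
ψ^3 = β * ψ = ν
ψ^4 = ν * ψ = θ
ψ^5 = θ * ψ = ψ

ψ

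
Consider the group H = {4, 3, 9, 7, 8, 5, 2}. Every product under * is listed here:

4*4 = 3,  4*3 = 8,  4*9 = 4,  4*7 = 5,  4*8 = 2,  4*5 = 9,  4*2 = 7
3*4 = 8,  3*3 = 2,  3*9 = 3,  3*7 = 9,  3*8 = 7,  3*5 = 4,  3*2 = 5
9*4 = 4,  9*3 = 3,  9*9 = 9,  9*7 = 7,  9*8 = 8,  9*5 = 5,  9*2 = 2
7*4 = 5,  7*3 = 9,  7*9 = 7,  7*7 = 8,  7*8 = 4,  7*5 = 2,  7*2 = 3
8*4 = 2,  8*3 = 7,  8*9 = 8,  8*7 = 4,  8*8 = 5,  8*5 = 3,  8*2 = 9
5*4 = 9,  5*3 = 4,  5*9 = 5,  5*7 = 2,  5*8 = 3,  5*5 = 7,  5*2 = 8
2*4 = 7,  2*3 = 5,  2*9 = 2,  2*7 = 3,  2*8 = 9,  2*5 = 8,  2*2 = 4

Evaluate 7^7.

9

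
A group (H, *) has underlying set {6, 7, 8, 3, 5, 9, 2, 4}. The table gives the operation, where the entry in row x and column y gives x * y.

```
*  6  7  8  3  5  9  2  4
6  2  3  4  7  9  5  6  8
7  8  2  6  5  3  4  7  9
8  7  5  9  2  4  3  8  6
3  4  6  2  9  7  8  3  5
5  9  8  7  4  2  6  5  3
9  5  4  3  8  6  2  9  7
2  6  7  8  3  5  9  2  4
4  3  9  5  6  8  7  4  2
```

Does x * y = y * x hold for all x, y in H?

No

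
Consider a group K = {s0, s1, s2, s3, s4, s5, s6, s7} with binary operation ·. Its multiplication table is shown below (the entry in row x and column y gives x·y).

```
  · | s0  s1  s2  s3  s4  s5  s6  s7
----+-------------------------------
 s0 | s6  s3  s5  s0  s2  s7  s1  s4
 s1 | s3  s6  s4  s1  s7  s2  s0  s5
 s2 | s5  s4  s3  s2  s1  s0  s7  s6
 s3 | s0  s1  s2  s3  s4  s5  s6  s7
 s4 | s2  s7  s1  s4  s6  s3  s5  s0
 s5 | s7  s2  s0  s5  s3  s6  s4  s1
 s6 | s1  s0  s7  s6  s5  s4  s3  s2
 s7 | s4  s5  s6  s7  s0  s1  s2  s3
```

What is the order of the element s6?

The identity element is s3 (its row matches the header).
s6^1 = s6
s6^2 = s6·s6 = s3
The first power of s6 equal to the identity is s6^2, so ord(s6) = 2.

2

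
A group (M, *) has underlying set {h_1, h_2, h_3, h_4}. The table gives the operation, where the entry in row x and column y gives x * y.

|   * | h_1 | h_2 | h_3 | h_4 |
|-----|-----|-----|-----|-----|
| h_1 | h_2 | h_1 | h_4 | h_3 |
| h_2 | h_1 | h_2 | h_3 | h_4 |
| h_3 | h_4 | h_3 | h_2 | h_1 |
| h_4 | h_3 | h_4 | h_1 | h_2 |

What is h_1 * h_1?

h_2

Read row h_1, column h_1: h_1 * h_1 = h_2.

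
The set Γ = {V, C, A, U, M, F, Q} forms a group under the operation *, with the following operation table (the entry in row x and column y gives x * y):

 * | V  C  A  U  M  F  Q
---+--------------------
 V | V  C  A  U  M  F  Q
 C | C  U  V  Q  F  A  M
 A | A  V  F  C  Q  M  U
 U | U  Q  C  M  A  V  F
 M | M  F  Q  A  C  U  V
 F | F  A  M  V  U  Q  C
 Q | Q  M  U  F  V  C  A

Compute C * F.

Read row C, column F: C * F = A.

A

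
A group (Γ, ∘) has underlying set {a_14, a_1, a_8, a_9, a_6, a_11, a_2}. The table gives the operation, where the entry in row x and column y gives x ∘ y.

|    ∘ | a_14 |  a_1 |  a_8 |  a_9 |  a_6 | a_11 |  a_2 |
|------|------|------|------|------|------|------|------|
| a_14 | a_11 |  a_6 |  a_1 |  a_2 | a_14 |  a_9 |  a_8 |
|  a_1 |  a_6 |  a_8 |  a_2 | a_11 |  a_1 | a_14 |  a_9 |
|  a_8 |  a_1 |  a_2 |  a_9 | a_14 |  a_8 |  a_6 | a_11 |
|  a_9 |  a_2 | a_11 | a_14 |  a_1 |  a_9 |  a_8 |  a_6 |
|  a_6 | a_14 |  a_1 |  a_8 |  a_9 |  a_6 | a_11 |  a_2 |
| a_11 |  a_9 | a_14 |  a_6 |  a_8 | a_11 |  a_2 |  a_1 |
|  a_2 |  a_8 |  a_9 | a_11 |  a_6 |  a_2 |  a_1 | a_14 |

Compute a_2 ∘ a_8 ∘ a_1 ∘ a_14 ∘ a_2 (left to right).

a_2 ∘ a_8 = a_11
a_11 ∘ a_1 = a_14
a_14 ∘ a_14 = a_11
a_11 ∘ a_2 = a_1

a_1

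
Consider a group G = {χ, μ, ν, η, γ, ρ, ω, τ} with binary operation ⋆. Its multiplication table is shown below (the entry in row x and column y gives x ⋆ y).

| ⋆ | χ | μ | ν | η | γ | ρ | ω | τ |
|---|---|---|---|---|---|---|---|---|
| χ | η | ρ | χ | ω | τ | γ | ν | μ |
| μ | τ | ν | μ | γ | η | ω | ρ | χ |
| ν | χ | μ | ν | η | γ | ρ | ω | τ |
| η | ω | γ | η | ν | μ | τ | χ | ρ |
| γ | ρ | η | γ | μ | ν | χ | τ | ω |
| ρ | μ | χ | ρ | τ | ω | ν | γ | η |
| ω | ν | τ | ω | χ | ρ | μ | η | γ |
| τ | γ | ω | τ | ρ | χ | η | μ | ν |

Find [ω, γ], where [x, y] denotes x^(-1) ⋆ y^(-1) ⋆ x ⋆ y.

Identity is ν; from the table ω^(-1) = χ and γ^(-1) = γ.
χ ⋆ γ = τ
τ ⋆ ω = μ
μ ⋆ γ = η

η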